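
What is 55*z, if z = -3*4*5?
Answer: -3300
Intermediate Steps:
z = -60 (z = -12*5 = -60)
55*z = 55*(-60) = -3300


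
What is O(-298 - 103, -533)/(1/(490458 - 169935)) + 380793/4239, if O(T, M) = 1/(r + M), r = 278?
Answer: -140177198/120105 ≈ -1167.1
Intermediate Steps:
O(T, M) = 1/(278 + M)
O(-298 - 103, -533)/(1/(490458 - 169935)) + 380793/4239 = 1/((278 - 533)*(1/(490458 - 169935))) + 380793/4239 = 1/((-255)*(1/320523)) + 380793*(1/4239) = -1/(255*1/320523) + 126931/1413 = -1/255*320523 + 126931/1413 = -106841/85 + 126931/1413 = -140177198/120105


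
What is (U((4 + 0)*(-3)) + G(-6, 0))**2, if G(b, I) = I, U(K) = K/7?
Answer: 144/49 ≈ 2.9388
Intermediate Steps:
U(K) = K/7 (U(K) = K*(1/7) = K/7)
(U((4 + 0)*(-3)) + G(-6, 0))**2 = (((4 + 0)*(-3))/7 + 0)**2 = ((4*(-3))/7 + 0)**2 = ((1/7)*(-12) + 0)**2 = (-12/7 + 0)**2 = (-12/7)**2 = 144/49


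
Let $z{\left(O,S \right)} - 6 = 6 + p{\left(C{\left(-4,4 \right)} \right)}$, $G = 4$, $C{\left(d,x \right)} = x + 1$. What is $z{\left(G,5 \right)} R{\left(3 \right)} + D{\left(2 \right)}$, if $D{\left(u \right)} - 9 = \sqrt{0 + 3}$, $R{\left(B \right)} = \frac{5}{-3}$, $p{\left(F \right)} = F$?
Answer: $- \frac{58}{3} + \sqrt{3} \approx -17.601$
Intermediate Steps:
$C{\left(d,x \right)} = 1 + x$
$R{\left(B \right)} = - \frac{5}{3}$ ($R{\left(B \right)} = 5 \left(- \frac{1}{3}\right) = - \frac{5}{3}$)
$z{\left(O,S \right)} = 17$ ($z{\left(O,S \right)} = 6 + \left(6 + \left(1 + 4\right)\right) = 6 + \left(6 + 5\right) = 6 + 11 = 17$)
$D{\left(u \right)} = 9 + \sqrt{3}$ ($D{\left(u \right)} = 9 + \sqrt{0 + 3} = 9 + \sqrt{3}$)
$z{\left(G,5 \right)} R{\left(3 \right)} + D{\left(2 \right)} = 17 \left(- \frac{5}{3}\right) + \left(9 + \sqrt{3}\right) = - \frac{85}{3} + \left(9 + \sqrt{3}\right) = - \frac{58}{3} + \sqrt{3}$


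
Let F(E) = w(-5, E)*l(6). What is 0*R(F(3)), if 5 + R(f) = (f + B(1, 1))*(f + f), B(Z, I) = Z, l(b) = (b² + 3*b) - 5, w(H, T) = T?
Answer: 0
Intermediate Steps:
l(b) = -5 + b² + 3*b
F(E) = 49*E (F(E) = E*(-5 + 6² + 3*6) = E*(-5 + 36 + 18) = E*49 = 49*E)
R(f) = -5 + 2*f*(1 + f) (R(f) = -5 + (f + 1)*(f + f) = -5 + (1 + f)*(2*f) = -5 + 2*f*(1 + f))
0*R(F(3)) = 0*(-5 + 2*(49*3) + 2*(49*3)²) = 0*(-5 + 2*147 + 2*147²) = 0*(-5 + 294 + 2*21609) = 0*(-5 + 294 + 43218) = 0*43507 = 0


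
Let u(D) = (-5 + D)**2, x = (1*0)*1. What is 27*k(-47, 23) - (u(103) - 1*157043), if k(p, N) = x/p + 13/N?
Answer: 3391448/23 ≈ 1.4745e+5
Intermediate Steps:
x = 0 (x = 0*1 = 0)
k(p, N) = 13/N (k(p, N) = 0/p + 13/N = 0 + 13/N = 13/N)
27*k(-47, 23) - (u(103) - 1*157043) = 27*(13/23) - ((-5 + 103)**2 - 1*157043) = 27*(13*(1/23)) - (98**2 - 157043) = 27*(13/23) - (9604 - 157043) = 351/23 - 1*(-147439) = 351/23 + 147439 = 3391448/23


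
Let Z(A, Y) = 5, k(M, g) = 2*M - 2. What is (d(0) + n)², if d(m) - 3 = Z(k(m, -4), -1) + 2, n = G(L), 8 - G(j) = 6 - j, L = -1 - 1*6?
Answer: 25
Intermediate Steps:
L = -7 (L = -1 - 6 = -7)
k(M, g) = -2 + 2*M
G(j) = 2 + j (G(j) = 8 - (6 - j) = 8 + (-6 + j) = 2 + j)
n = -5 (n = 2 - 7 = -5)
d(m) = 10 (d(m) = 3 + (5 + 2) = 3 + 7 = 10)
(d(0) + n)² = (10 - 5)² = 5² = 25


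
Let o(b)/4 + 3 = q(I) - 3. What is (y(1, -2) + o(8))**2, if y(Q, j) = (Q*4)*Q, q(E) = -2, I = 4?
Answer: 784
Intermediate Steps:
o(b) = -32 (o(b) = -12 + 4*(-2 - 3) = -12 + 4*(-5) = -12 - 20 = -32)
y(Q, j) = 4*Q**2 (y(Q, j) = (4*Q)*Q = 4*Q**2)
(y(1, -2) + o(8))**2 = (4*1**2 - 32)**2 = (4*1 - 32)**2 = (4 - 32)**2 = (-28)**2 = 784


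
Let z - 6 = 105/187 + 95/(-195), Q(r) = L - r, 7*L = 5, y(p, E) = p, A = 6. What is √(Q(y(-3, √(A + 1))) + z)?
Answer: √25511103618/51051 ≈ 3.1287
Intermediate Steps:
L = 5/7 (L = (⅐)*5 = 5/7 ≈ 0.71429)
Q(r) = 5/7 - r
z = 44300/7293 (z = 6 + (105/187 + 95/(-195)) = 6 + (105*(1/187) + 95*(-1/195)) = 6 + (105/187 - 19/39) = 6 + 542/7293 = 44300/7293 ≈ 6.0743)
√(Q(y(-3, √(A + 1))) + z) = √((5/7 - 1*(-3)) + 44300/7293) = √((5/7 + 3) + 44300/7293) = √(26/7 + 44300/7293) = √(499718/51051) = √25511103618/51051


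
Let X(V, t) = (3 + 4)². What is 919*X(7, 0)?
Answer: 45031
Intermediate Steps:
X(V, t) = 49 (X(V, t) = 7² = 49)
919*X(7, 0) = 919*49 = 45031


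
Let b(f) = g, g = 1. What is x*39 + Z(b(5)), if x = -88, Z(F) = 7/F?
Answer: -3425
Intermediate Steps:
b(f) = 1
x*39 + Z(b(5)) = -88*39 + 7/1 = -3432 + 7*1 = -3432 + 7 = -3425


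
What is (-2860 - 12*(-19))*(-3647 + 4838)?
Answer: -3134712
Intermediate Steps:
(-2860 - 12*(-19))*(-3647 + 4838) = (-2860 + 228)*1191 = -2632*1191 = -3134712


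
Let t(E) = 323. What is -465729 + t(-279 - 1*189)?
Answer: -465406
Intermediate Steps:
-465729 + t(-279 - 1*189) = -465729 + 323 = -465406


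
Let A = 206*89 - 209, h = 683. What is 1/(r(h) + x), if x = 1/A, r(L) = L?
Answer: 18125/12379376 ≈ 0.0014641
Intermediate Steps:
A = 18125 (A = 18334 - 209 = 18125)
x = 1/18125 ≈ 5.5172e-5
1/(r(h) + x) = 1/(683 + 1/18125) = 1/(12379376/18125) = 18125/12379376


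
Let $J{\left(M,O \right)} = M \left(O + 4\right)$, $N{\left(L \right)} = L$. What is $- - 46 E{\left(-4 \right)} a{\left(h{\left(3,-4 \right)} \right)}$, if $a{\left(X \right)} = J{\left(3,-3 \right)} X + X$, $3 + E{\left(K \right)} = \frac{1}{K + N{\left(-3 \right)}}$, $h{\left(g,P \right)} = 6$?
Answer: $- \frac{24288}{7} \approx -3469.7$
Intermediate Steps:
$J{\left(M,O \right)} = M \left(4 + O\right)$
$E{\left(K \right)} = -3 + \frac{1}{-3 + K}$ ($E{\left(K \right)} = -3 + \frac{1}{K - 3} = -3 + \frac{1}{-3 + K}$)
$a{\left(X \right)} = 4 X$ ($a{\left(X \right)} = 3 \left(4 - 3\right) X + X = 3 \cdot 1 X + X = 3 X + X = 4 X$)
$- - 46 E{\left(-4 \right)} a{\left(h{\left(3,-4 \right)} \right)} = - - 46 \frac{10 - -12}{-3 - 4} \cdot 4 \cdot 6 = - - 46 \frac{10 + 12}{-7} \cdot 24 = - - 46 \left(\left(- \frac{1}{7}\right) 22\right) 24 = - \left(-46\right) \left(- \frac{22}{7}\right) 24 = - \frac{1012 \cdot 24}{7} = \left(-1\right) \frac{24288}{7} = - \frac{24288}{7}$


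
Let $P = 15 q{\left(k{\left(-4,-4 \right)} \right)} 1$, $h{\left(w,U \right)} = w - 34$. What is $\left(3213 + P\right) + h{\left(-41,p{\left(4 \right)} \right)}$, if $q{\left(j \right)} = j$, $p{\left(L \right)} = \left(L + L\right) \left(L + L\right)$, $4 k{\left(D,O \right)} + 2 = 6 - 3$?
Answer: $\frac{12567}{4} \approx 3141.8$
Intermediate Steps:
$k{\left(D,O \right)} = \frac{1}{4}$ ($k{\left(D,O \right)} = - \frac{1}{2} + \frac{6 - 3}{4} = - \frac{1}{2} + \frac{1}{4} \cdot 3 = - \frac{1}{2} + \frac{3}{4} = \frac{1}{4}$)
$p{\left(L \right)} = 4 L^{2}$ ($p{\left(L \right)} = 2 L 2 L = 4 L^{2}$)
$h{\left(w,U \right)} = -34 + w$
$P = \frac{15}{4}$ ($P = 15 \cdot \frac{1}{4} \cdot 1 = \frac{15}{4} \cdot 1 = \frac{15}{4} \approx 3.75$)
$\left(3213 + P\right) + h{\left(-41,p{\left(4 \right)} \right)} = \left(3213 + \frac{15}{4}\right) - 75 = \frac{12867}{4} - 75 = \frac{12567}{4}$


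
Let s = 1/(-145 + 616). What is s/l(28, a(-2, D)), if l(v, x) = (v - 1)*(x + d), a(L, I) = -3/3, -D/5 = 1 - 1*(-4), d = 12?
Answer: 1/139887 ≈ 7.1486e-6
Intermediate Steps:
D = -25 (D = -5*(1 - 1*(-4)) = -5*(1 + 4) = -5*5 = -25)
a(L, I) = -1 (a(L, I) = -3*⅓ = -1)
s = 1/471 ≈ 0.0021231
l(v, x) = (-1 + v)*(12 + x) (l(v, x) = (v - 1)*(x + 12) = (-1 + v)*(12 + x))
s/l(28, a(-2, D)) = 1/(471*(-12 - 1*(-1) + 12*28 + 28*(-1))) = 1/(471*(-12 + 1 + 336 - 28)) = (1/471)/297 = (1/471)*(1/297) = 1/139887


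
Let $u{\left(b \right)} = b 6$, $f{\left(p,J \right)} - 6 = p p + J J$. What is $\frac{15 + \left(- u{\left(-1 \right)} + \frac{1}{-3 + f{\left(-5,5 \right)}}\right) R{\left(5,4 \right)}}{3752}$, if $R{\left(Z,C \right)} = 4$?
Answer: $\frac{2071}{198856} \approx 0.010415$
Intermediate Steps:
$f{\left(p,J \right)} = 6 + J^{2} + p^{2}$ ($f{\left(p,J \right)} = 6 + \left(p p + J J\right) = 6 + \left(p^{2} + J^{2}\right) = 6 + \left(J^{2} + p^{2}\right) = 6 + J^{2} + p^{2}$)
$u{\left(b \right)} = 6 b$
$\frac{15 + \left(- u{\left(-1 \right)} + \frac{1}{-3 + f{\left(-5,5 \right)}}\right) R{\left(5,4 \right)}}{3752} = \frac{15 + \left(- 6 \left(-1\right) + \frac{1}{-3 + \left(6 + 5^{2} + \left(-5\right)^{2}\right)}\right) 4}{3752} = \left(15 + \left(\left(-1\right) \left(-6\right) + \frac{1}{-3 + \left(6 + 25 + 25\right)}\right) 4\right) \frac{1}{3752} = \left(15 + \left(6 + \frac{1}{-3 + 56}\right) 4\right) \frac{1}{3752} = \left(15 + \left(6 + \frac{1}{53}\right) 4\right) \frac{1}{3752} = \left(15 + \frac{319}{53} \cdot 4\right) \frac{1}{3752} = \left(15 + \frac{1276}{53}\right) \frac{1}{3752} = \frac{2071}{53} \cdot \frac{1}{3752} = \frac{2071}{198856}$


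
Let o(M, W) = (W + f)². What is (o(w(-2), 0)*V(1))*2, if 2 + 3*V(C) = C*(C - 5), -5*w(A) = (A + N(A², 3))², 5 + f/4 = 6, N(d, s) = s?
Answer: -64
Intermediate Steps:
f = 4 (f = -20 + 4*6 = -20 + 24 = 4)
w(A) = -(3 + A)²/5 (w(A) = -(A + 3)²/5 = -(3 + A)²/5)
o(M, W) = (4 + W)² (o(M, W) = (W + 4)² = (4 + W)²)
V(C) = -⅔ + C*(-5 + C)/3 (V(C) = -⅔ + (C*(C - 5))/3 = -⅔ + (C*(-5 + C))/3 = -⅔ + C*(-5 + C)/3)
(o(w(-2), 0)*V(1))*2 = ((4 + 0)²*(-⅔ - 5/3*1 + (⅓)*1²))*2 = (4²*(-⅔ - 5/3 + (⅓)*1))*2 = (16*(-⅔ - 5/3 + ⅓))*2 = (16*(-2))*2 = -32*2 = -64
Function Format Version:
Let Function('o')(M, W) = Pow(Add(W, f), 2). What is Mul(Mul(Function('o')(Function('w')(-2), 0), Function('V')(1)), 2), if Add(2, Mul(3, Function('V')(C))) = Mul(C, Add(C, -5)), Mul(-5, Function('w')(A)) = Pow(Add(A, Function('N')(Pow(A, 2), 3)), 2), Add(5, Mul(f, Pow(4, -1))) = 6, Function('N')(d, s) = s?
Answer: -64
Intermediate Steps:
f = 4 (f = Add(-20, Mul(4, 6)) = Add(-20, 24) = 4)
Function('w')(A) = Mul(Rational(-1, 5), Pow(Add(3, A), 2)) (Function('w')(A) = Mul(Rational(-1, 5), Pow(Add(A, 3), 2)) = Mul(Rational(-1, 5), Pow(Add(3, A), 2)))
Function('o')(M, W) = Pow(Add(4, W), 2) (Function('o')(M, W) = Pow(Add(W, 4), 2) = Pow(Add(4, W), 2))
Function('V')(C) = Add(Rational(-2, 3), Mul(Rational(1, 3), C, Add(-5, C))) (Function('V')(C) = Add(Rational(-2, 3), Mul(Rational(1, 3), Mul(C, Add(C, -5)))) = Add(Rational(-2, 3), Mul(Rational(1, 3), Mul(C, Add(-5, C)))) = Add(Rational(-2, 3), Mul(Rational(1, 3), C, Add(-5, C))))
Mul(Mul(Function('o')(Function('w')(-2), 0), Function('V')(1)), 2) = Mul(Mul(Pow(Add(4, 0), 2), Add(Rational(-2, 3), Mul(Rational(-5, 3), 1), Mul(Rational(1, 3), Pow(1, 2)))), 2) = Mul(Mul(Pow(4, 2), Add(Rational(-2, 3), Rational(-5, 3), Mul(Rational(1, 3), 1))), 2) = Mul(Mul(16, Add(Rational(-2, 3), Rational(-5, 3), Rational(1, 3))), 2) = Mul(Mul(16, -2), 2) = Mul(-32, 2) = -64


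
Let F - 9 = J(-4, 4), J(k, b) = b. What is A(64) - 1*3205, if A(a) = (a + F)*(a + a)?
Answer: 6651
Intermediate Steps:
F = 13 (F = 9 + 4 = 13)
A(a) = 2*a*(13 + a) (A(a) = (a + 13)*(a + a) = (13 + a)*(2*a) = 2*a*(13 + a))
A(64) - 1*3205 = 2*64*(13 + 64) - 1*3205 = 2*64*77 - 3205 = 9856 - 3205 = 6651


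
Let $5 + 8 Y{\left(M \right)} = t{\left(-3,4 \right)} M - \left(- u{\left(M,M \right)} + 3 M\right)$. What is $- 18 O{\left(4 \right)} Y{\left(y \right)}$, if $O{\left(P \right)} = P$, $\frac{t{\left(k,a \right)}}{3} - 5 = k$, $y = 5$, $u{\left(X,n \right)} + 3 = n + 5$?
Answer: $-153$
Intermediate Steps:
$u{\left(X,n \right)} = 2 + n$ ($u{\left(X,n \right)} = -3 + \left(n + 5\right) = -3 + \left(5 + n\right) = 2 + n$)
$t{\left(k,a \right)} = 15 + 3 k$
$Y{\left(M \right)} = - \frac{3}{8} + \frac{M}{2}$ ($Y{\left(M \right)} = - \frac{5}{8} + \frac{\left(15 + 3 \left(-3\right)\right) M - \left(-2 + 2 M\right)}{8} = - \frac{5}{8} + \frac{\left(15 - 9\right) M - \left(-2 + 2 M\right)}{8} = - \frac{5}{8} + \frac{6 M - \left(-2 + 2 M\right)}{8} = - \frac{5}{8} + \frac{2 + 4 M}{8} = - \frac{5}{8} + \left(\frac{1}{4} + \frac{M}{2}\right) = - \frac{3}{8} + \frac{M}{2}$)
$- 18 O{\left(4 \right)} Y{\left(y \right)} = \left(-18\right) 4 \left(- \frac{3}{8} + \frac{1}{2} \cdot 5\right) = - 72 \left(- \frac{3}{8} + \frac{5}{2}\right) = \left(-72\right) \frac{17}{8} = -153$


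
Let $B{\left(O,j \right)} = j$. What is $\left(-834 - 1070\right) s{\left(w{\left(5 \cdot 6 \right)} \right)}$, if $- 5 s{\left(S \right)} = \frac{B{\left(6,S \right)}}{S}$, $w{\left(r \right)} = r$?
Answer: $\frac{1904}{5} \approx 380.8$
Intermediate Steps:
$s{\left(S \right)} = - \frac{1}{5}$ ($s{\left(S \right)} = - \frac{S \frac{1}{S}}{5} = \left(- \frac{1}{5}\right) 1 = - \frac{1}{5}$)
$\left(-834 - 1070\right) s{\left(w{\left(5 \cdot 6 \right)} \right)} = \left(-834 - 1070\right) \left(- \frac{1}{5}\right) = \left(-1904\right) \left(- \frac{1}{5}\right) = \frac{1904}{5}$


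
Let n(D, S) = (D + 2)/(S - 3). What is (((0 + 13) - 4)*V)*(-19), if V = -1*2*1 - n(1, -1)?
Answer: 855/4 ≈ 213.75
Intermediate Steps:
n(D, S) = (2 + D)/(-3 + S)
V = -5/4 (V = -1*2*1 - (2 + 1)/(-3 - 1) = -2*1 - 3/(-4) = -2 - (-1)*3/4 = -2 - 1*(-3/4) = -2 + 3/4 = -5/4 ≈ -1.2500)
(((0 + 13) - 4)*V)*(-19) = (((0 + 13) - 4)*(-5/4))*(-19) = ((13 - 4)*(-5/4))*(-19) = (9*(-5/4))*(-19) = -45/4*(-19) = 855/4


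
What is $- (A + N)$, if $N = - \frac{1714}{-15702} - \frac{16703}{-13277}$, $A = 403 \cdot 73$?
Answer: $- \frac{3066712204255}{104237727} \approx -29420.0$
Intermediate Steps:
$A = 29419$
$N = \frac{142513642}{104237727}$ ($N = \left(-1714\right) \left(- \frac{1}{15702}\right) - - \frac{16703}{13277} = \frac{857}{7851} + \frac{16703}{13277} = \frac{142513642}{104237727} \approx 1.3672$)
$- (A + N) = - (29419 + \frac{142513642}{104237727}) = \left(-1\right) \frac{3066712204255}{104237727} = - \frac{3066712204255}{104237727}$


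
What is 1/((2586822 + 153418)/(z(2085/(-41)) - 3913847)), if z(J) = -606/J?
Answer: -2720115383/1904466800 ≈ -1.4283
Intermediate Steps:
1/((2586822 + 153418)/(z(2085/(-41)) - 3913847)) = 1/((2586822 + 153418)/(-606/(2085/(-41)) - 3913847)) = 1/(2740240/(-606/(2085*(-1/41)) - 3913847)) = 1/(2740240/(-606/(-2085/41) - 3913847)) = 1/(2740240/(-606*(-41/2085) - 3913847)) = 1/(2740240/(8282/695 - 3913847)) = 1/(2740240/(-2720115383/695)) = 1/(2740240*(-695/2720115383)) = 1/(-1904466800/2720115383) = -2720115383/1904466800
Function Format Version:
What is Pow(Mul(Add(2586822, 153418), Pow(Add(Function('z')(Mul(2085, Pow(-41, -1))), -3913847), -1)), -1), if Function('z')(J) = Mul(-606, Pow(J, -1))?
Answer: Rational(-2720115383, 1904466800) ≈ -1.4283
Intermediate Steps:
Pow(Mul(Add(2586822, 153418), Pow(Add(Function('z')(Mul(2085, Pow(-41, -1))), -3913847), -1)), -1) = Pow(Mul(Add(2586822, 153418), Pow(Add(Mul(-606, Pow(Mul(2085, Pow(-41, -1)), -1)), -3913847), -1)), -1) = Pow(Mul(2740240, Pow(Add(Mul(-606, Pow(Mul(2085, Rational(-1, 41)), -1)), -3913847), -1)), -1) = Pow(Mul(2740240, Pow(Add(Mul(-606, Pow(Rational(-2085, 41), -1)), -3913847), -1)), -1) = Pow(Mul(2740240, Pow(Add(Mul(-606, Rational(-41, 2085)), -3913847), -1)), -1) = Pow(Mul(2740240, Pow(Add(Rational(8282, 695), -3913847), -1)), -1) = Pow(Mul(2740240, Pow(Rational(-2720115383, 695), -1)), -1) = Pow(Mul(2740240, Rational(-695, 2720115383)), -1) = Pow(Rational(-1904466800, 2720115383), -1) = Rational(-2720115383, 1904466800)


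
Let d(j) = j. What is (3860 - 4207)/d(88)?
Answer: -347/88 ≈ -3.9432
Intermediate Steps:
(3860 - 4207)/d(88) = (3860 - 4207)/88 = -347*1/88 = -347/88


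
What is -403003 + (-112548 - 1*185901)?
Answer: -701452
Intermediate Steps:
-403003 + (-112548 - 1*185901) = -403003 + (-112548 - 185901) = -403003 - 298449 = -701452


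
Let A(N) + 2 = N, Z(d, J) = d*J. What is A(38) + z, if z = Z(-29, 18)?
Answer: -486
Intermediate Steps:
Z(d, J) = J*d
z = -522 (z = 18*(-29) = -522)
A(N) = -2 + N
A(38) + z = (-2 + 38) - 522 = 36 - 522 = -486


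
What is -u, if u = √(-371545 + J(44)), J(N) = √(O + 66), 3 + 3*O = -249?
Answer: -√(-371545 + 3*I*√2) ≈ -0.0034802 - 609.54*I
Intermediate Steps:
O = -84 (O = -1 + (⅓)*(-249) = -1 - 83 = -84)
J(N) = 3*I*√2 (J(N) = √(-84 + 66) = √(-18) = 3*I*√2)
u = √(-371545 + 3*I*√2) ≈ 0.003 + 609.54*I
-u = -√(-371545 + 3*I*√2)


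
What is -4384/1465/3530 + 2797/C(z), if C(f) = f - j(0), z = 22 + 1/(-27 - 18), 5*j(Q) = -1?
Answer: 325450089509/2580553550 ≈ 126.12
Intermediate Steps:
j(Q) = -⅕ (j(Q) = (⅕)*(-1) = -⅕)
z = 989/45 (z = 22 + 1/(-45) = 22 - 1/45 = 989/45 ≈ 21.978)
C(f) = ⅕ + f (C(f) = f - 1*(-⅕) = f + ⅕ = ⅕ + f)
-4384/1465/3530 + 2797/C(z) = -4384/1465/3530 + 2797/(⅕ + 989/45) = -4384*1/1465*(1/3530) + 2797/(998/45) = -4384/1465*1/3530 + 2797*(45/998) = -2192/2585725 + 125865/998 = 325450089509/2580553550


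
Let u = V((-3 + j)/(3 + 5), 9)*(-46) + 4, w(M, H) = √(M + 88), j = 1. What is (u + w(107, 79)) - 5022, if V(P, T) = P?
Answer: -10013/2 + √195 ≈ -4992.5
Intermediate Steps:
w(M, H) = √(88 + M)
u = 31/2 (u = ((-3 + 1)/(3 + 5))*(-46) + 4 = -2/8*(-46) + 4 = -2*⅛*(-46) + 4 = -¼*(-46) + 4 = 23/2 + 4 = 31/2 ≈ 15.500)
(u + w(107, 79)) - 5022 = (31/2 + √(88 + 107)) - 5022 = (31/2 + √195) - 5022 = -10013/2 + √195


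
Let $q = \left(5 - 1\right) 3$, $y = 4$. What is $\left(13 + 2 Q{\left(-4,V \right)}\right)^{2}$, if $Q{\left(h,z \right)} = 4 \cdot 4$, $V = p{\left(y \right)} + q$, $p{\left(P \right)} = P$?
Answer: $2025$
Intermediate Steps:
$q = 12$ ($q = 4 \cdot 3 = 12$)
$V = 16$ ($V = 4 + 12 = 16$)
$Q{\left(h,z \right)} = 16$
$\left(13 + 2 Q{\left(-4,V \right)}\right)^{2} = \left(13 + 2 \cdot 16\right)^{2} = \left(13 + 32\right)^{2} = 45^{2} = 2025$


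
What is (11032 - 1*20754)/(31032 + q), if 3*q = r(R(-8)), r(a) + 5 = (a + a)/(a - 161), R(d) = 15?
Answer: -1064559/3397814 ≈ -0.31331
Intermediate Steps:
r(a) = -5 + 2*a/(-161 + a) (r(a) = -5 + (a + a)/(a - 161) = -5 + (2*a)/(-161 + a) = -5 + 2*a/(-161 + a))
q = -380/219 (q = ((805 - 3*15)/(-161 + 15))/3 = ((805 - 45)/(-146))/3 = (-1/146*760)/3 = (1/3)*(-380/73) = -380/219 ≈ -1.7352)
(11032 - 1*20754)/(31032 + q) = (11032 - 1*20754)/(31032 - 380/219) = (11032 - 20754)/(6795628/219) = -9722*219/6795628 = -1064559/3397814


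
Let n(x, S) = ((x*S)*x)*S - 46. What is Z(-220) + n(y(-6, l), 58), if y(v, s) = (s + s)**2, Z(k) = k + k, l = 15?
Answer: 2724839514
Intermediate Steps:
Z(k) = 2*k
y(v, s) = 4*s**2 (y(v, s) = (2*s)**2 = 4*s**2)
n(x, S) = -46 + S**2*x**2 (n(x, S) = ((S*x)*x)*S - 46 = (S*x**2)*S - 46 = S**2*x**2 - 46 = -46 + S**2*x**2)
Z(-220) + n(y(-6, l), 58) = 2*(-220) + (-46 + 58**2*(4*15**2)**2) = -440 + (-46 + 3364*(4*225)**2) = -440 + (-46 + 3364*900**2) = -440 + (-46 + 3364*810000) = -440 + (-46 + 2724840000) = -440 + 2724839954 = 2724839514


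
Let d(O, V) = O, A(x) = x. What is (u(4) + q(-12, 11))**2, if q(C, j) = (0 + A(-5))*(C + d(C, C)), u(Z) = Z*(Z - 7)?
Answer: 11664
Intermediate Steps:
u(Z) = Z*(-7 + Z)
q(C, j) = -10*C (q(C, j) = (0 - 5)*(C + C) = -10*C)
(u(4) + q(-12, 11))**2 = (4*(-7 + 4) - 10*(-12))**2 = (4*(-3) + 120)**2 = (-12 + 120)**2 = 108**2 = 11664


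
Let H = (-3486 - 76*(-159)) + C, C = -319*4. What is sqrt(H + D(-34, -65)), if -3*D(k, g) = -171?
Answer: sqrt(7379) ≈ 85.901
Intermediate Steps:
D(k, g) = 57 (D(k, g) = -1/3*(-171) = 57)
C = -1276
H = 7322 (H = (-3486 - 76*(-159)) - 1276 = (-3486 + 12084) - 1276 = 8598 - 1276 = 7322)
sqrt(H + D(-34, -65)) = sqrt(7322 + 57) = sqrt(7379)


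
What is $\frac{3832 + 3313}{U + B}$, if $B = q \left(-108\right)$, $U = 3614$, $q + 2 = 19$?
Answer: $\frac{7145}{1778} \approx 4.0186$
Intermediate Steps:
$q = 17$ ($q = -2 + 19 = 17$)
$B = -1836$ ($B = 17 \left(-108\right) = -1836$)
$\frac{3832 + 3313}{U + B} = \frac{3832 + 3313}{3614 - 1836} = \frac{7145}{1778}$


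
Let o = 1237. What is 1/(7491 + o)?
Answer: 1/8728 ≈ 0.00011457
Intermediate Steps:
1/(7491 + o) = 1/(7491 + 1237) = 1/8728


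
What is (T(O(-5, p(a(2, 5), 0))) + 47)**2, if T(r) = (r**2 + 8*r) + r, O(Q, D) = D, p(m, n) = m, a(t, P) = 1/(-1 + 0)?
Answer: 1521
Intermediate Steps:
a(t, P) = -1 (a(t, P) = 1/(-1) = -1)
T(r) = r**2 + 9*r
(T(O(-5, p(a(2, 5), 0))) + 47)**2 = (-(9 - 1) + 47)**2 = (-1*8 + 47)**2 = (-8 + 47)**2 = 39**2 = 1521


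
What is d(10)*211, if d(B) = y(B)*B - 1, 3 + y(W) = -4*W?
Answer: -90941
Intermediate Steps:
y(W) = -3 - 4*W
d(B) = -1 + B*(-3 - 4*B) (d(B) = (-3 - 4*B)*B - 1 = B*(-3 - 4*B) - 1 = -1 + B*(-3 - 4*B))
d(10)*211 = (-1 - 1*10*(3 + 4*10))*211 = (-1 - 1*10*(3 + 40))*211 = (-1 - 1*10*43)*211 = (-1 - 430)*211 = -431*211 = -90941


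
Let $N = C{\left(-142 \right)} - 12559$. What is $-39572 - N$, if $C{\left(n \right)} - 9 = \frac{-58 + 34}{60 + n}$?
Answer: $- \frac{1107914}{41} \approx -27022.0$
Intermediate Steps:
$C{\left(n \right)} = 9 - \frac{24}{60 + n}$ ($C{\left(n \right)} = 9 + \frac{-58 + 34}{60 + n} = 9 - \frac{24}{60 + n}$)
$N = - \frac{514538}{41}$ ($N = \frac{3 \left(172 + 3 \left(-142\right)\right)}{60 - 142} - 12559 = \frac{3 \left(172 - 426\right)}{-82} - 12559 = 3 \left(- \frac{1}{82}\right) \left(-254\right) - 12559 = \frac{381}{41} - 12559 = - \frac{514538}{41} \approx -12550.0$)
$-39572 - N = -39572 - - \frac{514538}{41} = -39572 + \frac{514538}{41} = - \frac{1107914}{41}$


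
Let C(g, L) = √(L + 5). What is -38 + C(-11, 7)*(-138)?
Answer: -38 - 276*√3 ≈ -516.05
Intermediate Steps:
C(g, L) = √(5 + L)
-38 + C(-11, 7)*(-138) = -38 + √(5 + 7)*(-138) = -38 + √12*(-138) = -38 + (2*√3)*(-138) = -38 - 276*√3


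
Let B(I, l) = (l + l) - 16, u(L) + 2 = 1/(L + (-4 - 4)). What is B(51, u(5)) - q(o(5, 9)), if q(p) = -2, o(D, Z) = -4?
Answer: -56/3 ≈ -18.667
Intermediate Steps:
u(L) = -2 + 1/(-8 + L) (u(L) = -2 + 1/(L + (-4 - 4)) = -2 + 1/(L - 8) = -2 + 1/(-8 + L))
B(I, l) = -16 + 2*l (B(I, l) = 2*l - 16 = -16 + 2*l)
B(51, u(5)) - q(o(5, 9)) = (-16 + 2*((17 - 2*5)/(-8 + 5))) - 1*(-2) = (-16 + 2*((17 - 10)/(-3))) + 2 = (-16 + 2*(-⅓*7)) + 2 = (-16 + 2*(-7/3)) + 2 = (-16 - 14/3) + 2 = -62/3 + 2 = -56/3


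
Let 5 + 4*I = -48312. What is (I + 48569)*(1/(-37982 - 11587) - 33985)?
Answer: -40980481889149/33046 ≈ -1.2401e+9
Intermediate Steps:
I = -48317/4 (I = -5/4 + (¼)*(-48312) = -5/4 - 12078 = -48317/4 ≈ -12079.)
(I + 48569)*(1/(-37982 - 11587) - 33985) = (-48317/4 + 48569)*(1/(-37982 - 11587) - 33985) = 145959*(1/(-49569) - 33985)/4 = 145959*(-1/49569 - 33985)/4 = (145959/4)*(-1684602466/49569) = -40980481889149/33046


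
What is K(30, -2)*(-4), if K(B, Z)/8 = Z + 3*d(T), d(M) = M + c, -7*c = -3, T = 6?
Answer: -3872/7 ≈ -553.14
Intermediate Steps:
c = 3/7 (c = -⅐*(-3) = 3/7 ≈ 0.42857)
d(M) = 3/7 + M (d(M) = M + 3/7 = 3/7 + M)
K(B, Z) = 1080/7 + 8*Z (K(B, Z) = 8*(Z + 3*(3/7 + 6)) = 8*(Z + 3*(45/7)) = 8*(Z + 135/7) = 8*(135/7 + Z) = 1080/7 + 8*Z)
K(30, -2)*(-4) = (1080/7 + 8*(-2))*(-4) = (1080/7 - 16)*(-4) = (968/7)*(-4) = -3872/7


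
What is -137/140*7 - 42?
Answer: -977/20 ≈ -48.850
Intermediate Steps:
-137/140*7 - 42 = -137/20 - 42 = -977/20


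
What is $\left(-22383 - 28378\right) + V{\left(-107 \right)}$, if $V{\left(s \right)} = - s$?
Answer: $-50654$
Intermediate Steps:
$\left(-22383 - 28378\right) + V{\left(-107 \right)} = \left(-22383 - 28378\right) - -107 = -50761 + 107 = -50654$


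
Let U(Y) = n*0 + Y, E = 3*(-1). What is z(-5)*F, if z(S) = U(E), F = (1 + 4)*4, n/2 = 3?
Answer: -60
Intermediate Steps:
E = -3
n = 6 (n = 2*3 = 6)
U(Y) = Y (U(Y) = 6*0 + Y = 0 + Y = Y)
F = 20 (F = 5*4 = 20)
z(S) = -3
z(-5)*F = -3*20 = -60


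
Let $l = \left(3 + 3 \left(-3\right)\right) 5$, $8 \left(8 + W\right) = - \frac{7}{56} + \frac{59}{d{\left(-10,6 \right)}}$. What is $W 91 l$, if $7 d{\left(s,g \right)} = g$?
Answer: $- \frac{51415}{32} \approx -1606.7$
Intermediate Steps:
$d{\left(s,g \right)} = \frac{g}{7}$
$W = \frac{113}{192}$ ($W = -8 + \frac{- \frac{7}{56} + \frac{59}{\frac{1}{7} \cdot 6}}{8} = -8 + \frac{\left(-7\right) \frac{1}{56} + \frac{59}{\frac{6}{7}}}{8} = -8 + \frac{- \frac{1}{8} + 59 \cdot \frac{7}{6}}{8} = -8 + \frac{- \frac{1}{8} + \frac{413}{6}}{8} = -8 + \frac{1}{8} \cdot \frac{1649}{24} = -8 + \frac{1649}{192} = \frac{113}{192} \approx 0.58854$)
$l = -30$ ($l = \left(3 - 9\right) 5 = \left(-6\right) 5 = -30$)
$W 91 l = \frac{113}{192} \cdot 91 \left(-30\right) = \frac{10283}{192} \left(-30\right) = - \frac{51415}{32}$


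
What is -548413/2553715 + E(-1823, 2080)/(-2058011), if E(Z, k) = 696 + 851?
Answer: -1132590583648/5255573560865 ≈ -0.21550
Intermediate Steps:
E(Z, k) = 1547
-548413/2553715 + E(-1823, 2080)/(-2058011) = -548413/2553715 + 1547/(-2058011) = -548413*1/2553715 + 1547*(-1/2058011) = -548413/2553715 - 1547/2058011 = -1132590583648/5255573560865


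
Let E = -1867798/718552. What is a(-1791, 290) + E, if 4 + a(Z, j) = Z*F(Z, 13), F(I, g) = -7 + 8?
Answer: -645834319/359276 ≈ -1797.6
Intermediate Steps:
E = -933899/359276 (E = -1867798*1/718552 = -933899/359276 ≈ -2.5994)
F(I, g) = 1
a(Z, j) = -4 + Z (a(Z, j) = -4 + Z*1 = -4 + Z)
a(-1791, 290) + E = (-4 - 1791) - 933899/359276 = -1795 - 933899/359276 = -645834319/359276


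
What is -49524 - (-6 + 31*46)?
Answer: -50944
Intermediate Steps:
-49524 - (-6 + 31*46) = -49524 - (-6 + 1426) = -49524 - 1*1420 = -49524 - 1420 = -50944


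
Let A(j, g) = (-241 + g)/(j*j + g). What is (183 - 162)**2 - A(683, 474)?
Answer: 205930450/466963 ≈ 441.00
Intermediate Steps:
A(j, g) = (-241 + g)/(g + j**2) (A(j, g) = (-241 + g)/(j**2 + g) = (-241 + g)/(g + j**2))
(183 - 162)**2 - A(683, 474) = (183 - 162)**2 - (-241 + 474)/(474 + 683**2) = 21**2 - 233/(474 + 466489) = 441 - 233/466963 = 205930450/466963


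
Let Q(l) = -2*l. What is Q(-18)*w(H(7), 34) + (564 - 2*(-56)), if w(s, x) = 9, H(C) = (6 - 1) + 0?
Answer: 1000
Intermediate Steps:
H(C) = 5 (H(C) = 5 + 0 = 5)
Q(-18)*w(H(7), 34) + (564 - 2*(-56)) = -2*(-18)*9 + (564 - 2*(-56)) = 36*9 + (564 - 1*(-112)) = 324 + (564 + 112) = 324 + 676 = 1000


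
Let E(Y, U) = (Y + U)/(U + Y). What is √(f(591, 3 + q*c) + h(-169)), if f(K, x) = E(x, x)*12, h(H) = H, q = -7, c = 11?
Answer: I*√157 ≈ 12.53*I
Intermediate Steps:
E(Y, U) = 1 (E(Y, U) = (U + Y)/(U + Y) = 1)
f(K, x) = 12 (f(K, x) = 1*12 = 12)
√(f(591, 3 + q*c) + h(-169)) = √(12 - 169) = √(-157) = I*√157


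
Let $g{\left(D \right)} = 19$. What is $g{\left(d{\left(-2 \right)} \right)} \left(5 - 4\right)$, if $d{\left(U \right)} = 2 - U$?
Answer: $19$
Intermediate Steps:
$g{\left(d{\left(-2 \right)} \right)} \left(5 - 4\right) = 19 \left(5 - 4\right) = 19 \cdot 1 = 19$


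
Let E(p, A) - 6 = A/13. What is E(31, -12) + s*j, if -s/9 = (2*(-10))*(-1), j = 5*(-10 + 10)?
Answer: 66/13 ≈ 5.0769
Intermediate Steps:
E(p, A) = 6 + A/13
j = 0 (j = 5*0 = 0)
s = -180 (s = -9*2*(-10)*(-1) = -(-180)*(-1) = -9*20 = -180)
E(31, -12) + s*j = (6 + (1/13)*(-12)) - 180*0 = (6 - 12/13) + 0 = 66/13 + 0 = 66/13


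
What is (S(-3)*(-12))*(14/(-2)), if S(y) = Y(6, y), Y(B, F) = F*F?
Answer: 756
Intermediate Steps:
Y(B, F) = F²
S(y) = y²
(S(-3)*(-12))*(14/(-2)) = ((-3)²*(-12))*(14/(-2)) = (9*(-12))*(14*(-½)) = -108*(-7) = 756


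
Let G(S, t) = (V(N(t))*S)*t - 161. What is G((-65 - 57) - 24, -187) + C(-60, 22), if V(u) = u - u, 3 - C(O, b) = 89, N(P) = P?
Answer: -247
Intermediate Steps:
C(O, b) = -86 (C(O, b) = 3 - 1*89 = 3 - 89 = -86)
V(u) = 0
G(S, t) = -161 (G(S, t) = (0*S)*t - 161 = 0*t - 161 = 0 - 161 = -161)
G((-65 - 57) - 24, -187) + C(-60, 22) = -161 - 86 = -247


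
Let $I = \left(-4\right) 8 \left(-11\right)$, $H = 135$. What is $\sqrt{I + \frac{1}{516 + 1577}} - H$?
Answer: $-135 + \frac{\sqrt{1541990541}}{2093} \approx -116.24$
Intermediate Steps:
$I = 352$ ($I = \left(-32\right) \left(-11\right) = 352$)
$\sqrt{I + \frac{1}{516 + 1577}} - H = \sqrt{352 + \frac{1}{516 + 1577}} - 135 = \sqrt{352 + \frac{1}{2093}} - 135 = \sqrt{\frac{736737}{2093}} - 135 = \frac{\sqrt{1541990541}}{2093} - 135 = -135 + \frac{\sqrt{1541990541}}{2093}$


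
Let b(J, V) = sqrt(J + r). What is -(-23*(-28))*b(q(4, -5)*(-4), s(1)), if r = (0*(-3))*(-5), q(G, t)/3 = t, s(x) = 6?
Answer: -1288*sqrt(15) ≈ -4988.4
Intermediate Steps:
q(G, t) = 3*t
r = 0 (r = 0*(-5) = 0)
b(J, V) = sqrt(J) (b(J, V) = sqrt(J + 0) = sqrt(J))
-(-23*(-28))*b(q(4, -5)*(-4), s(1)) = -(-23*(-28))*sqrt((3*(-5))*(-4)) = -644*sqrt(-15*(-4)) = -644*sqrt(60) = -644*2*sqrt(15) = -1288*sqrt(15)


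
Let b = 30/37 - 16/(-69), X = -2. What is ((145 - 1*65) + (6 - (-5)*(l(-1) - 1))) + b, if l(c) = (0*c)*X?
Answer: 209455/2553 ≈ 82.043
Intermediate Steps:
l(c) = 0 (l(c) = (0*c)*(-2) = 0*(-2) = 0)
b = 2662/2553 (b = 30*(1/37) - 16*(-1/69) = 30/37 + 16/69 = 2662/2553 ≈ 1.0427)
((145 - 1*65) + (6 - (-5)*(l(-1) - 1))) + b = ((145 - 1*65) + (6 - (-5)*(0 - 1))) + 2662/2553 = ((145 - 65) + (6 - (-5)*(-1))) + 2662/2553 = (80 + (6 - 1*5)) + 2662/2553 = (80 + (6 - 5)) + 2662/2553 = (80 + 1) + 2662/2553 = 81 + 2662/2553 = 209455/2553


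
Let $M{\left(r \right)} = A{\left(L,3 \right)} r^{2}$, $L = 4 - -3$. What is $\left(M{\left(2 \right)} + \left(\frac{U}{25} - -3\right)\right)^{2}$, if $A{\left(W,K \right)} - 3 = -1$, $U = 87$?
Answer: $\frac{131044}{625} \approx 209.67$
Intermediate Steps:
$L = 7$ ($L = 4 + 3 = 7$)
$A{\left(W,K \right)} = 2$ ($A{\left(W,K \right)} = 3 - 1 = 2$)
$M{\left(r \right)} = 2 r^{2}$
$\left(M{\left(2 \right)} + \left(\frac{U}{25} - -3\right)\right)^{2} = \left(2 \cdot 2^{2} - \left(-3 - \frac{87}{25}\right)\right)^{2} = \left(2 \cdot 4 + \left(87 \cdot \frac{1}{25} + 3\right)\right)^{2} = \left(8 + \left(\frac{87}{25} + 3\right)\right)^{2} = \left(8 + \frac{162}{25}\right)^{2} = \left(\frac{362}{25}\right)^{2} = \frac{131044}{625}$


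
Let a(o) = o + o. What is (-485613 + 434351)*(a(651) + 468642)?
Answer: -24090269328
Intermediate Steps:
a(o) = 2*o
(-485613 + 434351)*(a(651) + 468642) = (-485613 + 434351)*(2*651 + 468642) = -51262*(1302 + 468642) = -51262*469944 = -24090269328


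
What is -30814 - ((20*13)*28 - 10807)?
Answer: -27287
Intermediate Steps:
-30814 - ((20*13)*28 - 10807) = -30814 - (260*28 - 10807) = -30814 - (7280 - 10807) = -30814 - 1*(-3527) = -30814 + 3527 = -27287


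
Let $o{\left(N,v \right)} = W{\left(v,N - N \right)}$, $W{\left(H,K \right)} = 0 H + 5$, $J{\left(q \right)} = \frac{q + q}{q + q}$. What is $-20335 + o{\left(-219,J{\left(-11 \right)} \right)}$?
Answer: $-20330$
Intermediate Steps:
$J{\left(q \right)} = 1$ ($J{\left(q \right)} = \frac{2 q}{2 q} = 2 q \frac{1}{2 q} = 1$)
$W{\left(H,K \right)} = 5$ ($W{\left(H,K \right)} = 0 + 5 = 5$)
$o{\left(N,v \right)} = 5$
$-20335 + o{\left(-219,J{\left(-11 \right)} \right)} = -20335 + 5 = -20330$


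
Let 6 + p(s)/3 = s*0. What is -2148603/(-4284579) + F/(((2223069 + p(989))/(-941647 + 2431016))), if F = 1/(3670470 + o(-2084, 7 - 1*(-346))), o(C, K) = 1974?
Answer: 95853914700903601/191144441569455972 ≈ 0.50147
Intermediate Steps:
p(s) = -18 (p(s) = -18 + 3*(s*0) = -18 + 3*0 = -18 + 0 = -18)
F = 1/3672444 (F = 1/(3670470 + 1974) = 1/3672444 ≈ 2.7230e-7)
-2148603/(-4284579) + F/(((2223069 + p(989))/(-941647 + 2431016))) = -2148603/(-4284579) + 1/(3672444*(((2223069 - 18)/(-941647 + 2431016)))) = -2148603*(-1/4284579) + 1/(3672444*((2223051/1489369))) = 11741/23413 + 1/(3672444*((2223051*(1/1489369)))) = 11741/23413 + 1/(3672444*(2223051/1489369)) = 11741/23413 + (1/3672444)*(1489369/2223051) = 11741/23413 + 1489369/8164030306644 = 95853914700903601/191144441569455972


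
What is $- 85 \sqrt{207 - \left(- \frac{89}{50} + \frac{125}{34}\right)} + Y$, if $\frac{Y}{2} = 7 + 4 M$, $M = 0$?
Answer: $14 - \sqrt{1481873} \approx -1203.3$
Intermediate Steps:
$Y = 14$ ($Y = 2 \left(7 + 4 \cdot 0\right) = 2 \left(7 + 0\right) = 2 \cdot 7 = 14$)
$- 85 \sqrt{207 - \left(- \frac{89}{50} + \frac{125}{34}\right)} + Y = - 85 \sqrt{207 - \left(- \frac{89}{50} + \frac{125}{34}\right)} + 14 = - 85 \sqrt{207 - \frac{806}{425}} + 14 = - 85 \sqrt{\frac{87169}{425}} + 14 = - 85 \frac{\sqrt{1481873}}{85} + 14 = - \sqrt{1481873} + 14 = 14 - \sqrt{1481873}$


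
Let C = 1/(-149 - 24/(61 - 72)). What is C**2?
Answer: 121/2608225 ≈ 4.6392e-5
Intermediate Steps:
C = -11/1615 (C = 1/(-149 - 24/(-11)) = 1/(-149 - 24*(-1/11)) = 1/(-149 + 24/11) = 1/(-1615/11) = -11/1615 ≈ -0.0068111)
C**2 = (-11/1615)**2 = 121/2608225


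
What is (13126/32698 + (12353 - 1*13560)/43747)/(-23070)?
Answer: -44563053/2750019758035 ≈ -1.6205e-5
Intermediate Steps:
(13126/32698 + (12353 - 1*13560)/43747)/(-23070) = (13126*(1/32698) + (12353 - 13560)*(1/43747))*(-1/23070) = (6563/16349 - 1207*1/43747)*(-1/23070) = (6563/16349 - 1207/43747)*(-1/23070) = (267378318/715219703)*(-1/23070) = -44563053/2750019758035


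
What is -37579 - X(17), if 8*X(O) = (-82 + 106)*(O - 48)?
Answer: -37486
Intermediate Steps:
X(O) = -144 + 3*O (X(O) = ((-82 + 106)*(O - 48))/8 = (24*(-48 + O))/8 = (-1152 + 24*O)/8 = -144 + 3*O)
-37579 - X(17) = -37579 - (-144 + 3*17) = -37579 - (-144 + 51) = -37579 - 1*(-93) = -37579 + 93 = -37486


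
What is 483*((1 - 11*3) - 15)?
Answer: -22701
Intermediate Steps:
483*((1 - 11*3) - 15) = 483*((1 - 33) - 15) = 483*(-32 - 15) = 483*(-47) = -22701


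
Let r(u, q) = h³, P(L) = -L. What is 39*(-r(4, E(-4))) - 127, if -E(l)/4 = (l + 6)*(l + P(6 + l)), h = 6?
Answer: -8551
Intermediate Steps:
E(l) = 144 + 24*l (E(l) = -4*(l + 6)*(l - (6 + l)) = -4*(6 + l)*(l + (-6 - l)) = -4*(6 + l)*(-6) = -4*(-36 - 6*l) = 144 + 24*l)
r(u, q) = 216 (r(u, q) = 6³ = 216)
39*(-r(4, E(-4))) - 127 = 39*(-1*216) - 127 = 39*(-216) - 127 = -8424 - 127 = -8551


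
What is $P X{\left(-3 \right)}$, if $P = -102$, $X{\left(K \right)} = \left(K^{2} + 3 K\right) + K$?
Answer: $306$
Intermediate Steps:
$X{\left(K \right)} = K^{2} + 4 K$
$P X{\left(-3 \right)} = - 102 \left(- 3 \left(4 - 3\right)\right) = - 102 \left(\left(-3\right) 1\right) = \left(-102\right) \left(-3\right) = 306$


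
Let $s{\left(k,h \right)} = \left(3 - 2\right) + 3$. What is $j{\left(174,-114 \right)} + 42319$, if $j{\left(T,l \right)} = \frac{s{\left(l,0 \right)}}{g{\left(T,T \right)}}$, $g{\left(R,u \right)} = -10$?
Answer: $\frac{211593}{5} \approx 42319.0$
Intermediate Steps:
$s{\left(k,h \right)} = 4$ ($s{\left(k,h \right)} = 1 + 3 = 4$)
$j{\left(T,l \right)} = - \frac{2}{5}$ ($j{\left(T,l \right)} = \frac{4}{-10} = 4 \left(- \frac{1}{10}\right) = - \frac{2}{5}$)
$j{\left(174,-114 \right)} + 42319 = - \frac{2}{5} + 42319 = \frac{211593}{5}$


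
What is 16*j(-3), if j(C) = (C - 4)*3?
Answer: -336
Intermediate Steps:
j(C) = -12 + 3*C (j(C) = (-4 + C)*3 = -12 + 3*C)
16*j(-3) = 16*(-12 + 3*(-3)) = 16*(-12 - 9) = 16*(-21) = -336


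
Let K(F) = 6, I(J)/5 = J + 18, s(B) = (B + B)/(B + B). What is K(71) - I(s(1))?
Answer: -89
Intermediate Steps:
s(B) = 1 (s(B) = (2*B)/((2*B)) = (2*B)*(1/(2*B)) = 1)
I(J) = 90 + 5*J (I(J) = 5*(J + 18) = 5*(18 + J) = 90 + 5*J)
K(71) - I(s(1)) = 6 - (90 + 5*1) = 6 - (90 + 5) = 6 - 1*95 = 6 - 95 = -89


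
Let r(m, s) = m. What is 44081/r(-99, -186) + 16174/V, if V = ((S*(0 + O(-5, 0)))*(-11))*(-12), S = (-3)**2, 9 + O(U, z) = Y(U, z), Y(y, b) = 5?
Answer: -1066031/2376 ≈ -448.67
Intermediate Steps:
O(U, z) = -4 (O(U, z) = -9 + 5 = -4)
S = 9
V = -4752 (V = ((9*(0 - 4))*(-11))*(-12) = ((9*(-4))*(-11))*(-12) = -36*(-11)*(-12) = 396*(-12) = -4752)
44081/r(-99, -186) + 16174/V = 44081/(-99) + 16174/(-4752) = 44081*(-1/99) + 16174*(-1/4752) = -44081/99 - 8087/2376 = -1066031/2376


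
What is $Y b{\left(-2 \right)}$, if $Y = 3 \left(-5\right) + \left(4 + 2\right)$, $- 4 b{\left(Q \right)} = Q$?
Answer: $- \frac{9}{2} \approx -4.5$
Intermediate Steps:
$b{\left(Q \right)} = - \frac{Q}{4}$
$Y = -9$ ($Y = -15 + 6 = -9$)
$Y b{\left(-2 \right)} = - 9 \left(\left(- \frac{1}{4}\right) \left(-2\right)\right) = \left(-9\right) \frac{1}{2} = - \frac{9}{2}$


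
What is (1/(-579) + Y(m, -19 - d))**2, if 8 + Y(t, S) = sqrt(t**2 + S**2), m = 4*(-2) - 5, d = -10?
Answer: 105274939/335241 - 46330*sqrt(10)/579 ≈ 60.991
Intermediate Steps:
m = -13 (m = -8 - 5 = -13)
Y(t, S) = -8 + sqrt(S**2 + t**2) (Y(t, S) = -8 + sqrt(t**2 + S**2) = -8 + sqrt(S**2 + t**2))
(1/(-579) + Y(m, -19 - d))**2 = (1/(-579) + (-8 + sqrt((-19 - 1*(-10))**2 + (-13)**2)))**2 = (-1/579 + (-8 + sqrt((-19 + 10)**2 + 169)))**2 = (-1/579 + (-8 + sqrt((-9)**2 + 169)))**2 = (-1/579 + (-8 + sqrt(81 + 169)))**2 = (-1/579 + (-8 + sqrt(250)))**2 = (-1/579 + (-8 + 5*sqrt(10)))**2 = (-4633/579 + 5*sqrt(10))**2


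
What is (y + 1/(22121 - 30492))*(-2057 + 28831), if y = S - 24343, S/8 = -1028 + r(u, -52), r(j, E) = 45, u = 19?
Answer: -656218078332/761 ≈ -8.6231e+8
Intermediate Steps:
S = -7864 (S = 8*(-1028 + 45) = 8*(-983) = -7864)
y = -32207 (y = -7864 - 24343 = -32207)
(y + 1/(22121 - 30492))*(-2057 + 28831) = (-32207 + 1/(22121 - 30492))*(-2057 + 28831) = (-32207 + 1/(-8371))*26774 = (-32207 - 1/8371)*26774 = -269604798/8371*26774 = -656218078332/761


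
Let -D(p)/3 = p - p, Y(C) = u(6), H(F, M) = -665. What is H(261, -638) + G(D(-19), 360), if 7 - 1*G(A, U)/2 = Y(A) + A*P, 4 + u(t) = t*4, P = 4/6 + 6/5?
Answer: -691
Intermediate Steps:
P = 28/15 (P = 4*(1/6) + 6*(1/5) = 2/3 + 6/5 = 28/15 ≈ 1.8667)
u(t) = -4 + 4*t (u(t) = -4 + t*4 = -4 + 4*t)
Y(C) = 20 (Y(C) = -4 + 4*6 = -4 + 24 = 20)
D(p) = 0 (D(p) = -3*(p - p) = -3*0 = 0)
G(A, U) = -26 - 56*A/15 (G(A, U) = 14 - 2*(20 + A*(28/15)) = 14 - 2*(20 + 28*A/15) = 14 + (-40 - 56*A/15) = -26 - 56*A/15)
H(261, -638) + G(D(-19), 360) = -665 + (-26 - 56/15*0) = -665 + (-26 + 0) = -665 - 26 = -691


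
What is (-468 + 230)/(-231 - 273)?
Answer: 17/36 ≈ 0.47222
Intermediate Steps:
(-468 + 230)/(-231 - 273) = -238/(-504) = -238*(-1/504) = 17/36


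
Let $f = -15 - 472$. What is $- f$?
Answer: $487$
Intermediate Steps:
$f = -487$ ($f = -15 - 472 = -487$)
$- f = \left(-1\right) \left(-487\right) = 487$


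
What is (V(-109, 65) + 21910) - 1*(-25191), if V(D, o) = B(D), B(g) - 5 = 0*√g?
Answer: 47106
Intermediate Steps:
B(g) = 5 (B(g) = 5 + 0*√g = 5 + 0 = 5)
V(D, o) = 5
(V(-109, 65) + 21910) - 1*(-25191) = (5 + 21910) - 1*(-25191) = 21915 + 25191 = 47106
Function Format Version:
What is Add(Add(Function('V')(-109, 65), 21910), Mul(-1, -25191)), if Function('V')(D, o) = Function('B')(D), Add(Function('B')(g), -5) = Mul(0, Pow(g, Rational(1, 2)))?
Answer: 47106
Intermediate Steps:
Function('B')(g) = 5 (Function('B')(g) = Add(5, Mul(0, Pow(g, Rational(1, 2)))) = Add(5, 0) = 5)
Function('V')(D, o) = 5
Add(Add(Function('V')(-109, 65), 21910), Mul(-1, -25191)) = Add(Add(5, 21910), Mul(-1, -25191)) = Add(21915, 25191) = 47106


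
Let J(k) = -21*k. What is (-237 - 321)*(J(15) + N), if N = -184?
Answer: 278442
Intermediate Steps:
(-237 - 321)*(J(15) + N) = (-237 - 321)*(-21*15 - 184) = -558*(-315 - 184) = -558*(-499) = 278442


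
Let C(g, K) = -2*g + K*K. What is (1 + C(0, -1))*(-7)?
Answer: -14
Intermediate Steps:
C(g, K) = K² - 2*g (C(g, K) = -2*g + K² = K² - 2*g)
(1 + C(0, -1))*(-7) = (1 + ((-1)² - 2*0))*(-7) = (1 + (1 + 0))*(-7) = (1 + 1)*(-7) = 2*(-7) = -14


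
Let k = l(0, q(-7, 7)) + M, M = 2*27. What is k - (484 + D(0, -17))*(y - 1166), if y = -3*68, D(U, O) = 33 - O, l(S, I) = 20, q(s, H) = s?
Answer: 731654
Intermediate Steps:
M = 54
y = -204
k = 74 (k = 20 + 54 = 74)
k - (484 + D(0, -17))*(y - 1166) = 74 - (484 + (33 - 1*(-17)))*(-204 - 1166) = 74 - (484 + (33 + 17))*(-1370) = 74 - (484 + 50)*(-1370) = 74 - 534*(-1370) = 74 - 1*(-731580) = 74 + 731580 = 731654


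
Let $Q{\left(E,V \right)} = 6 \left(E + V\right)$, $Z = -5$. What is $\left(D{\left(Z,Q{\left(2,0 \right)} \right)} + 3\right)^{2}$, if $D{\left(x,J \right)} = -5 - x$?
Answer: $9$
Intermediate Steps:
$Q{\left(E,V \right)} = 6 E + 6 V$
$\left(D{\left(Z,Q{\left(2,0 \right)} \right)} + 3\right)^{2} = \left(\left(-5 - -5\right) + 3\right)^{2} = \left(\left(-5 + 5\right) + 3\right)^{2} = \left(0 + 3\right)^{2} = 3^{2} = 9$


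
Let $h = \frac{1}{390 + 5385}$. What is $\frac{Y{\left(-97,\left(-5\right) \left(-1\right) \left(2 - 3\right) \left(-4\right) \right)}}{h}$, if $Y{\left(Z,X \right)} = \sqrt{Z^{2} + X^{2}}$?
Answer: $5775 \sqrt{9809} \approx 5.7196 \cdot 10^{5}$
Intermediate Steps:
$h = \frac{1}{5775} \approx 0.00017316$
$Y{\left(Z,X \right)} = \sqrt{X^{2} + Z^{2}}$
$\frac{Y{\left(-97,\left(-5\right) \left(-1\right) \left(2 - 3\right) \left(-4\right) \right)}}{h} = \sqrt{\left(\left(-5\right) \left(-1\right) \left(2 - 3\right) \left(-4\right)\right)^{2} + \left(-97\right)^{2}} \frac{1}{\frac{1}{5775}} = \sqrt{\left(5 \left(\left(-1\right) \left(-4\right)\right)\right)^{2} + 9409} \cdot 5775 = \sqrt{\left(5 \cdot 4\right)^{2} + 9409} \cdot 5775 = \sqrt{20^{2} + 9409} \cdot 5775 = \sqrt{400 + 9409} \cdot 5775 = \sqrt{9809} \cdot 5775 = 5775 \sqrt{9809}$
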